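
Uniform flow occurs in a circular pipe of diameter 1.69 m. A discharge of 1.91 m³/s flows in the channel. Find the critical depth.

At critical depth, Q² T / (g A³) = 1, i.e. A³/T = Q²/g = 1.91²/9.81 = 0.3719.
Try y = 0.863 m: A³/T = 0.9048 — high.
Try y = 0.53 m: A³/T = 0.139 — low.
Try y = 0.684 m: A³/T = 0.3717 — ≈ 0.3719.

y_c = 0.684 m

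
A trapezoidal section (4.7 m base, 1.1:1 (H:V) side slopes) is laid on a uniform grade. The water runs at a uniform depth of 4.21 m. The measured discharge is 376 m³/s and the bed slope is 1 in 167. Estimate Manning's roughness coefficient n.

With bottom width b = 4.7 m and side slope z = 1.1: A = (b + zy)y = (4.7 + 1.1×4.21)×4.21 = 39.28 m²; P = b + 2y√(1+z²) = 4.7 + 2×4.21×1.487 = 17.22 m.
Hydraulic radius R = A/P = 39.28/17.22 = 2.282 m.
Rearranging Manning's equation: n = (1/Q) A R^(2/3) S^(1/2) = (1/376) × 39.28 × 2.282^(2/3) × √0.005988 = 0.014.

n = 0.014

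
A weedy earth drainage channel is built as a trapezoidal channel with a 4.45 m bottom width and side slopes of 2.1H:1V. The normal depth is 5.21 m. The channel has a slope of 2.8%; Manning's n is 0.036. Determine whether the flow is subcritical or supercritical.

With bottom width b = 4.45 m and side slope z = 2.1: A = (b + zy)y = (4.45 + 2.1×5.21)×5.21 = 80.19 m²; P = b + 2y√(1+z²) = 4.45 + 2×5.21×2.326 = 28.69 m.
Hydraulic radius R = A/P = 80.19/28.69 = 2.795 m.
V = (1/n) R^(2/3) √S = (1/0.036) × 2.795^(2/3) × √0.028 = 9.224 m/s. Hydraulic depth D_h = A/T = 80.19/26.33 = 3.045 m.
Froude number Fr = V/√(g·D_h) = 9.224/√(9.81×3.045) = 1.69, which is greater than 1, so the flow is supercritical.

supercritical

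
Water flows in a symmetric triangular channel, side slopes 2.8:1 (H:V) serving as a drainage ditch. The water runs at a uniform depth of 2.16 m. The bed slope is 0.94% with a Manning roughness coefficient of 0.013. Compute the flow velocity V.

For a triangular section with side slope z = 2.8: A = zy² = 2.8×2.16² = 13.06 m²; P = 2y√(1+z²) = 2×2.16×2.973 = 12.84 m.
Hydraulic radius R = A/P = 13.06/12.84 = 1.017 m.
From Manning's equation, V = (1/n) R^(2/3) S^(1/2) = (1/0.013) × 1.017^(2/3) × 0.0094^(1/2) = 7.54 m/s.

V = 7.54 m/s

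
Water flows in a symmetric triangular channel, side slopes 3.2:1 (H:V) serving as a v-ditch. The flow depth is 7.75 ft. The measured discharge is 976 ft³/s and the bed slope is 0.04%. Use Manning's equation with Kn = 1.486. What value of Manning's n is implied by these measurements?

n = 0.014

For a triangular section with side slope z = 3.2: A = zy² = 3.2×7.75² = 192.2 ft²; P = 2y√(1+z²) = 2×7.75×3.353 = 51.97 ft.
Hydraulic radius R = A/P = 192.2/51.97 = 3.699 ft.
Rearranging Manning's equation: n = (1.486/Q) A R^(2/3) S^(1/2) = (1.486/976) × 192.2 × 3.699^(2/3) × √0.0004 = 0.014.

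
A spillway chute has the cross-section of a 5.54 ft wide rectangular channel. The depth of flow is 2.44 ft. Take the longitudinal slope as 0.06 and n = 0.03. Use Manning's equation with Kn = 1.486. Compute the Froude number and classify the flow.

supercritical

Flow area A = b·y = 5.54 × 2.44 = 13.52 ft². Wetted perimeter P = b + 2y = 5.54 + 2×2.44 = 10.42 ft.
Hydraulic radius R = A/P = 13.52/10.42 = 1.297 ft.
V = (1.486/n) R^(2/3) √S = (1.486/0.03) × 1.297^(2/3) × √0.06 = 14.43 ft/s. Hydraulic depth D_h = A/T = 13.52/5.54 = 2.44 ft.
Froude number Fr = V/√(g·D_h) = 14.43/√(32.2×2.44) = 1.63, which is greater than 1, so the flow is supercritical.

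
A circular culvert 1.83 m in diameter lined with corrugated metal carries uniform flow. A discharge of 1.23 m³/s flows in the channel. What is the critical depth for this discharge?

y_c = 0.532 m

At critical depth, Q² T / (g A³) = 1, i.e. A³/T = Q²/g = 1.23²/9.81 = 0.1542.
Try y = 0.412 m: A³/T = 0.05701 — low.
Try y = 0.591 m: A³/T = 0.2318 — high.
Try y = 0.532 m: A³/T = 0.1543 — ≈ 0.1542.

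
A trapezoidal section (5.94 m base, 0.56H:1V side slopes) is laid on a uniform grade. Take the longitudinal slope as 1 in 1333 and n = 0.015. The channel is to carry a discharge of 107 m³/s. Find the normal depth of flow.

y_n = 4.16 m

Manning's equation rearranged: A R^(2/3) = nQ / (1·√S) = 0.015 × 107 / (√0.0007502) = 58.6.
Try y = 5.13 m: A R^(2/3) = 84.48 — too large.
Try y = 3.73 m: A R^(2/3) = 48.59 — too small.
Try y = 4.16 m: A R^(2/3) = 58.6 — matches.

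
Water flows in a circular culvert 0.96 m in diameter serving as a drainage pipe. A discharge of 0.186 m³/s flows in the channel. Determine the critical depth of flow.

y_c = 0.242 m

At critical depth, Q² T / (g A³) = 1, i.e. A³/T = Q²/g = 0.186²/9.81 = 0.003527.
At y = 0.307 m: A³/T = 0.008867 — over.
At y = 0.215 m: A³/T = 0.002219 — short.
At y = 0.242 m: A³/T = 0.00352 — close enough.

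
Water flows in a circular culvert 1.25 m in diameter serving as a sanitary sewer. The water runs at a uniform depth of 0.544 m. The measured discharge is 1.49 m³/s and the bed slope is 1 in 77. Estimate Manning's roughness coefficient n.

For a circular section of diameter D = 1.25 m at depth y = 0.544 m, the central angle is θ = 2 arccos(1 − 2y/D) = 2.882 rad. Then A = (D²/8)(θ − sin θ) = 0.5126 m² and P = Dθ/2 = 1.801 m.
Hydraulic radius R = A/P = 0.5126/1.801 = 0.2846 m.
Rearranging Manning's equation: n = (1/Q) A R^(2/3) S^(1/2) = (1/1.49) × 0.5126 × 0.2846^(2/3) × √0.01299 = 0.017.

n = 0.017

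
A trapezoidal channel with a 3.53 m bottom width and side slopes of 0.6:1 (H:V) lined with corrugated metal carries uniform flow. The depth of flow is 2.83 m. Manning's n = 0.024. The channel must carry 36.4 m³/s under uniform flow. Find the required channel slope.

With bottom width b = 3.53 m and side slope z = 0.6: A = (b + zy)y = (3.53 + 0.6×2.83)×2.83 = 14.8 m²; P = b + 2y√(1+z²) = 3.53 + 2×2.83×1.166 = 10.13 m.
Hydraulic radius R = A/P = 14.8/10.13 = 1.46 m.
From Manning's equation, S = [nQ / (1 A R^(2/3))]² = [0.024 × 36.4 / (1 × 14.8 × 1.46^(2/3))]² = 0.0021.

S = 0.0021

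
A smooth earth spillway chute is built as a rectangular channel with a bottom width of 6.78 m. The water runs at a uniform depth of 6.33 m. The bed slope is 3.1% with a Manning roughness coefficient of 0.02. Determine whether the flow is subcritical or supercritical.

supercritical

Flow area A = b·y = 6.78 × 6.33 = 42.92 m². Wetted perimeter P = b + 2y = 6.78 + 2×6.33 = 19.44 m.
Hydraulic radius R = A/P = 42.92/19.44 = 2.208 m.
V = (1/n) R^(2/3) √S = (1/0.02) × 2.208^(2/3) × √0.031 = 14.93 m/s. Hydraulic depth D_h = A/T = 42.92/6.78 = 6.33 m.
Froude number Fr = V/√(g·D_h) = 14.93/√(9.81×6.33) = 1.89, which is greater than 1, so the flow is supercritical.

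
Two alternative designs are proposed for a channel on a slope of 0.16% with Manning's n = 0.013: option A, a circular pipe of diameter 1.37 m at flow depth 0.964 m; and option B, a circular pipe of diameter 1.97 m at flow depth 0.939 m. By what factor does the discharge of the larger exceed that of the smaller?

1.44

Channel A: For a circular section of diameter D = 1.37 m at depth y = 0.964 m, the central angle is θ = 2 arccos(1 − 2y/D) = 3.981 rad. Then A = (D²/8)(θ − sin θ) = 1.108 m² and P = Dθ/2 = 2.727 m. Hydraulic radius R = A/P = 1.108/2.727 = 0.4065 m. Q_A = (1/0.013)·1.108·0.4065^(2/3)·√0.0016 = 1.872 m³/s.
Channel B: For a circular section of diameter D = 1.97 m at depth y = 0.939 m, the central angle is θ = 2 arccos(1 − 2y/D) = 3.048 rad. Then A = (D²/8)(θ − sin θ) = 1.433 m² and P = Dθ/2 = 3.002 m. Hydraulic radius R = A/P = 1.433/3.002 = 0.4774 m. Q_B = (1/0.013)·1.433·0.4774^(2/3)·√0.0016 = 2.694 m³/s.
The larger discharge is 2.694 m³/s and the smaller is 1.872 m³/s; the ratio is 1.44.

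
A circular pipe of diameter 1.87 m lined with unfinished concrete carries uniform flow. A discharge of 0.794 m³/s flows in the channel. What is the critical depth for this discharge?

y_c = 0.422 m

At critical depth, Q² T / (g A³) = 1, i.e. A³/T = Q²/g = 0.794²/9.81 = 0.06426.
Trying y = 0.321 m: A³/T = 0.02194 — low.
Trying y = 0.502 m: A³/T = 0.1261 — high.
Trying y = 0.422 m: A³/T = 0.0641 — matches.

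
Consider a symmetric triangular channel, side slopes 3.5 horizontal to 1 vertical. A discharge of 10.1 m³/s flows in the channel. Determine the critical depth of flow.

y_c = 1.11 m

At critical depth, Q² T / (g A³) = 1, i.e. A³/T = Q²/g = 10.1²/9.81 = 10.4.
Trying y = 1.25 m: A³/T = 18.69 — high.
Trying y = 0.84 m: A³/T = 2.562 — low.
Trying y = 1.11 m: A³/T = 10.32 — close enough.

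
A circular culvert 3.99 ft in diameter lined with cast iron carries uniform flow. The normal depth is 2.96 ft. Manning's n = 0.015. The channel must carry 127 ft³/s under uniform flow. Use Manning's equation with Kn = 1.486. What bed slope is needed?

S = 0.013

For a circular section of diameter D = 3.99 ft at depth y = 2.96 ft, the central angle is θ = 2 arccos(1 − 2y/D) = 4.151 rad. Then A = (D²/8)(θ − sin θ) = 9.946 ft² and P = Dθ/2 = 8.282 ft.
Hydraulic radius R = A/P = 9.946/8.282 = 1.201 ft.
From Manning's equation, S = [nQ / (1.486 A R^(2/3))]² = [0.015 × 127 / (1.486 × 9.946 × 1.201^(2/3))]² = 0.013.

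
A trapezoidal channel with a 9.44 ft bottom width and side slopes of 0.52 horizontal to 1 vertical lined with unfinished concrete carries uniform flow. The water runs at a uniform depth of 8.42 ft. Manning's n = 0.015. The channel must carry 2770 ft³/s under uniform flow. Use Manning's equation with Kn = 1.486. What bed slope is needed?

S = 0.00882

With bottom width b = 9.44 ft and side slope z = 0.52: A = (b + zy)y = (9.44 + 0.52×8.42)×8.42 = 116.4 ft²; P = b + 2y√(1+z²) = 9.44 + 2×8.42×1.127 = 28.42 ft.
Hydraulic radius R = A/P = 116.4/28.42 = 4.094 ft.
From Manning's equation, S = [nQ / (1.486 A R^(2/3))]² = [0.015 × 2770 / (1.486 × 116.4 × 4.094^(2/3))]² = 0.00882.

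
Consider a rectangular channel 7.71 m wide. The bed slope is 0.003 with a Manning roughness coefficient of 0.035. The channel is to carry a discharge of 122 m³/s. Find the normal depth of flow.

y_n = 5.78 m

Manning's equation rearranged: A R^(2/3) = nQ / (1·√S) = 0.035 × 122 / (√0.003) = 77.96.
At y = 4.34 m: A R^(2/3) = 53.85 — low.
At y = 7.36 m: A R^(2/3) = 105.4 — high.
At y = 5.78 m: A R^(2/3) = 77.93 — ≈ 77.96.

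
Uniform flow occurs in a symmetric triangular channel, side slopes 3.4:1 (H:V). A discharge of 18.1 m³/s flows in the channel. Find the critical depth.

At critical depth, Q² T / (g A³) = 1, i.e. A³/T = Q²/g = 18.1²/9.81 = 33.4.
Try y = 1.15 m: A³/T = 11.63 — short.
Try y = 1.56 m: A³/T = 53.4 — over.
Try y = 1.42 m: A³/T = 33.37 — ≈ 33.4.

y_c = 1.42 m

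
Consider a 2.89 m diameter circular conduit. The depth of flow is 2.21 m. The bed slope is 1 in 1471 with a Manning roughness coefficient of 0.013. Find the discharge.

For a circular section of diameter D = 2.89 m at depth y = 2.21 m, the central angle is θ = 2 arccos(1 − 2y/D) = 4.257 rad. Then A = (D²/8)(θ − sin θ) = 5.383 m² and P = Dθ/2 = 6.152 m.
Hydraulic radius R = A/P = 5.383/6.152 = 0.8749 m.
Manning's equation: Q = (1/n) A R^(2/3) S^(1/2) = (1/0.013) × 5.383 × 0.8749^(2/3) × 0.0006798^(1/2) = 9.88 m³/s.

Q = 9.88 m³/s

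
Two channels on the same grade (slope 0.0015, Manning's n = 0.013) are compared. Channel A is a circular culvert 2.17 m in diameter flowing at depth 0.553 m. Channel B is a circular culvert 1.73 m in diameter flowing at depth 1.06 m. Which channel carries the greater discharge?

Channel A: For a circular section of diameter D = 2.17 m at depth y = 0.553 m, the central angle is θ = 2 arccos(1 − 2y/D) = 2.117 rad. Then A = (D²/8)(θ − sin θ) = 0.7428 m² and P = Dθ/2 = 2.297 m. Hydraulic radius R = A/P = 0.7428/2.297 = 0.3234 m. Q_A = (1/0.013)·0.7428·0.3234^(2/3)·√0.0015 = 1.043 m³/s.
Channel B: For a circular section of diameter D = 1.73 m at depth y = 1.06 m, the central angle is θ = 2 arccos(1 − 2y/D) = 3.596 rad. Then A = (D²/8)(θ − sin θ) = 1.51 m² and P = Dθ/2 = 3.111 m. Hydraulic radius R = A/P = 1.51/3.111 = 0.4853 m. Q_B = (1/0.013)·1.51·0.4853^(2/3)·√0.0015 = 2.778 m³/s.
Q_A = 1.043 m³/s vs Q_B = 2.778 m³/s, so channel B carries more.

channel B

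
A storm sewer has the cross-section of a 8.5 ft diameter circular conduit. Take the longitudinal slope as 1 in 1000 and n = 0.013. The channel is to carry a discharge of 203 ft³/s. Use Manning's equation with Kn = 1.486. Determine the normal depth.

y_n = 4.74 ft

Manning's equation rearranged: A R^(2/3) = nQ / (1.486·√S) = 0.013 × 203 / (1.486 × √0.001) = 56.16.
At y = 5.48 ft: A R^(2/3) = 70.12 — over.
At y = 4.74 ft: A R^(2/3) = 56.17 — close enough.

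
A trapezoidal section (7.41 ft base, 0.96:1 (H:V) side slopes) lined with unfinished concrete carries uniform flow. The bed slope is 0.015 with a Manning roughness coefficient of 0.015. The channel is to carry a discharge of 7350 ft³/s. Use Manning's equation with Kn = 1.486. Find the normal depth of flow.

y_n = 11.1 ft

Manning's equation rearranged: A R^(2/3) = nQ / (1.486·√S) = 0.015 × 7350 / (1.486 × √0.015) = 605.8.
Try y = 12.3 ft: A R^(2/3) = 753.8 — over.
Try y = 11.1 ft: A R^(2/3) = 605.9 — matches.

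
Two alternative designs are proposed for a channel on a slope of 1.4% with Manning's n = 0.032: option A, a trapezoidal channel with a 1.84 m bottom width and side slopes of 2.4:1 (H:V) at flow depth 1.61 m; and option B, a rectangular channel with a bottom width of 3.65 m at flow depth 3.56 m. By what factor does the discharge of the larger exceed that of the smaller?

1.72

Channel A: With bottom width b = 1.84 m and side slope z = 2.4: A = (b + zy)y = (1.84 + 2.4×1.61)×1.61 = 9.183 m²; P = b + 2y√(1+z²) = 1.84 + 2×1.61×2.6 = 10.21 m. Hydraulic radius R = A/P = 9.183/10.21 = 0.8993 m. Q_A = (1/0.032)·9.183·0.8993^(2/3)·√0.014 = 31.64 m³/s.
Channel B: Flow area A = b·y = 3.65 × 3.56 = 12.99 m². Wetted perimeter P = b + 2y = 3.65 + 2×3.56 = 10.77 m. Hydraulic radius R = A/P = 12.99/10.77 = 1.206 m. Q_B = (1/0.032)·12.99·1.206^(2/3)·√0.014 = 54.45 m³/s.
The larger discharge is 54.45 m³/s and the smaller is 31.64 m³/s; the ratio is 1.72.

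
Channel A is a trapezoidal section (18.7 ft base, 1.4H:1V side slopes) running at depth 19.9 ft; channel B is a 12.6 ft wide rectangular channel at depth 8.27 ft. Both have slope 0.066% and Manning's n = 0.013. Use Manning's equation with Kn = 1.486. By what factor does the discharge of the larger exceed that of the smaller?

Channel A: With bottom width b = 18.7 ft and side slope z = 1.4: A = (b + zy)y = (18.7 + 1.4×19.9)×19.9 = 926.5 ft²; P = b + 2y√(1+z²) = 18.7 + 2×19.9×1.72 = 87.17 ft. Hydraulic radius R = A/P = 926.5/87.17 = 10.63 ft. Q_A = (1.486/0.013)·926.5·10.63^(2/3)·√0.00066 = 13150 ft³/s.
Channel B: Flow area A = b·y = 12.6 × 8.27 = 104.2 ft². Wetted perimeter P = b + 2y = 12.6 + 2×8.27 = 29.14 ft. Hydraulic radius R = A/P = 104.2/29.14 = 3.576 ft. Q_B = (1.486/0.013)·104.2·3.576^(2/3)·√0.00066 = 715.6 ft³/s.
The larger discharge is 13150 ft³/s and the smaller is 715.6 ft³/s; the ratio is 18.4.

18.4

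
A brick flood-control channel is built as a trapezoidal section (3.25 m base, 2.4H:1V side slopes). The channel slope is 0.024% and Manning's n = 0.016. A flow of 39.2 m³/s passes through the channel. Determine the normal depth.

Manning's equation rearranged: A R^(2/3) = nQ / (1·√S) = 0.016 × 39.2 / (√0.00024) = 40.49.
Try y = 3.5 m: A R^(2/3) = 62.57 — too large.
Try y = 2.56 m: A R^(2/3) = 30.84 — too small.
Try y = 2.89 m: A R^(2/3) = 40.45 — ≈ 40.49.

y_n = 2.89 m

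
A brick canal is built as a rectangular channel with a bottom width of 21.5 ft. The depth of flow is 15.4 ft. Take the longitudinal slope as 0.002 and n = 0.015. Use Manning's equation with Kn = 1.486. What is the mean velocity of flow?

V = 15.2 ft/s

Flow area A = b·y = 21.5 × 15.4 = 331.1 ft². Wetted perimeter P = b + 2y = 21.5 + 2×15.4 = 52.3 ft.
Hydraulic radius R = A/P = 331.1/52.3 = 6.331 ft.
From Manning's equation, V = (1.486/n) R^(2/3) S^(1/2) = (1.486/0.015) × 6.331^(2/3) × 0.002^(1/2) = 15.2 ft/s.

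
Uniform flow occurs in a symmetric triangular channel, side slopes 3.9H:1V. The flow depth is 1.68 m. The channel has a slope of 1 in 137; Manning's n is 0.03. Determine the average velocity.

V = 2.48 m/s

For a triangular section with side slope z = 3.9: A = zy² = 3.9×1.68² = 11.01 m²; P = 2y√(1+z²) = 2×1.68×4.026 = 13.53 m.
Hydraulic radius R = A/P = 11.01/13.53 = 0.8137 m.
From Manning's equation, V = (1/n) R^(2/3) S^(1/2) = (1/0.03) × 0.8137^(2/3) × 0.007299^(1/2) = 2.48 m/s.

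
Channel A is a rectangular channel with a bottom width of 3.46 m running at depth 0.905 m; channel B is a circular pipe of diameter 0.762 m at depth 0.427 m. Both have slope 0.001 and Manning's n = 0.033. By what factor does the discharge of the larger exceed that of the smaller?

Channel A: Flow area A = b·y = 3.46 × 0.905 = 3.131 m². Wetted perimeter P = b + 2y = 3.46 + 2×0.905 = 5.27 m. Hydraulic radius R = A/P = 3.131/5.27 = 0.5942 m. Q_A = (1/0.033)·3.131·0.5942^(2/3)·√0.001 = 2.121 m³/s.
Channel B: For a circular section of diameter D = 0.762 m at depth y = 0.427 m, the central angle is θ = 2 arccos(1 − 2y/D) = 3.384 rad. Then A = (D²/8)(θ − sin θ) = 0.263 m² and P = Dθ/2 = 1.289 m. Hydraulic radius R = A/P = 0.263/1.289 = 0.204 m. Q_B = (1/0.033)·0.263·0.204^(2/3)·√0.001 = 0.08733 m³/s.
The larger discharge is 2.121 m³/s and the smaller is 0.08733 m³/s; the ratio is 24.3.

24.3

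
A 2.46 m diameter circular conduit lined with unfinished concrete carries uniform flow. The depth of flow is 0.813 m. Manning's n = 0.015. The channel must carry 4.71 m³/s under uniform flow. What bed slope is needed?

S = 0.0076

For a circular section of diameter D = 2.46 m at depth y = 0.813 m, the central angle is θ = 2 arccos(1 − 2y/D) = 2.45 rad. Then A = (D²/8)(θ − sin θ) = 1.371 m² and P = Dθ/2 = 3.013 m.
Hydraulic radius R = A/P = 1.371/3.013 = 0.4549 m.
From Manning's equation, S = [nQ / (1 A R^(2/3))]² = [0.015 × 4.71 / (1 × 1.371 × 0.4549^(2/3))]² = 0.0076.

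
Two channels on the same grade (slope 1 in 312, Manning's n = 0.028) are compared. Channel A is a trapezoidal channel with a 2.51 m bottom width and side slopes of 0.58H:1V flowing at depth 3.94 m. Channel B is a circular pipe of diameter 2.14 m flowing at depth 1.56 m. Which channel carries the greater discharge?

Channel A: With bottom width b = 2.51 m and side slope z = 0.58: A = (b + zy)y = (2.51 + 0.58×3.94)×3.94 = 18.89 m²; P = b + 2y√(1+z²) = 2.51 + 2×3.94×1.156 = 11.62 m. Hydraulic radius R = A/P = 18.89/11.62 = 1.626 m. Q_A = (1/0.028)·18.89·1.626^(2/3)·√0.003205 = 52.82 m³/s.
Channel B: For a circular section of diameter D = 2.14 m at depth y = 1.56 m, the central angle is θ = 2 arccos(1 − 2y/D) = 4.093 rad. Then A = (D²/8)(θ − sin θ) = 2.809 m² and P = Dθ/2 = 4.379 m. Hydraulic radius R = A/P = 2.809/4.379 = 0.6414 m. Q_B = (1/0.028)·2.809·0.6414^(2/3)·√0.003205 = 4.224 m³/s.
Q_A = 52.82 m³/s vs Q_B = 4.224 m³/s, so channel A carries more.

channel A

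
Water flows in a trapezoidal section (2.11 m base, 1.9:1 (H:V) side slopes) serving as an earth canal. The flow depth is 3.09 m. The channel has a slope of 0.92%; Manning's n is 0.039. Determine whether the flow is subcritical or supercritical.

subcritical

With bottom width b = 2.11 m and side slope z = 1.9: A = (b + zy)y = (2.11 + 1.9×3.09)×3.09 = 24.66 m²; P = b + 2y√(1+z²) = 2.11 + 2×3.09×2.147 = 15.38 m.
Hydraulic radius R = A/P = 24.66/15.38 = 1.604 m.
V = (1/n) R^(2/3) √S = (1/0.039) × 1.604^(2/3) × √0.0092 = 3.369 m/s. Hydraulic depth D_h = A/T = 24.66/13.85 = 1.78 m.
Froude number Fr = V/√(g·D_h) = 3.369/√(9.81×1.78) = 0.806, which is less than 1, so the flow is subcritical.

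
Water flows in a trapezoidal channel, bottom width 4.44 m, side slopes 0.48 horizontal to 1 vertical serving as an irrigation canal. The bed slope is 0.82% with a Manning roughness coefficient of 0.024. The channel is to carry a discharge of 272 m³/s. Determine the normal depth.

Manning's equation rearranged: A R^(2/3) = nQ / (1·√S) = 0.024 × 272 / (√0.0082) = 72.09.
At y = 4.7 m: A R^(2/3) = 51.89 — too small.
At y = 5.65 m: A R^(2/3) = 72.04 — close enough.

y_n = 5.65 m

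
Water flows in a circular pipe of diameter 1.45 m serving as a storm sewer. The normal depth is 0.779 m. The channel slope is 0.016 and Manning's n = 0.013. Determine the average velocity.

V = 5.09 m/s

For a circular section of diameter D = 1.45 m at depth y = 0.779 m, the central angle is θ = 2 arccos(1 − 2y/D) = 3.291 rad. Then A = (D²/8)(θ − sin θ) = 0.9039 m² and P = Dθ/2 = 2.386 m.
Hydraulic radius R = A/P = 0.9039/2.386 = 0.3789 m.
From Manning's equation, V = (1/n) R^(2/3) S^(1/2) = (1/0.013) × 0.3789^(2/3) × 0.016^(1/2) = 5.09 m/s.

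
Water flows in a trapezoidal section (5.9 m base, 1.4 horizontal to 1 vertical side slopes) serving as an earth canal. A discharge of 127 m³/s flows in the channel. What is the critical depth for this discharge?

At critical depth, Q² T / (g A³) = 1, i.e. A³/T = Q²/g = 127²/9.81 = 1644.
At y = 3.57 m: A³/T = 3705 — high.
At y = 2.11 m: A³/T = 552.2 — low.
At y = 2.86 m: A³/T = 1634 — close enough.

y_c = 2.86 m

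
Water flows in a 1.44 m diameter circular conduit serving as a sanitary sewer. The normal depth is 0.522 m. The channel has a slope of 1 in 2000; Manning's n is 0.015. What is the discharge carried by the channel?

Q = 0.345 m³/s

For a circular section of diameter D = 1.44 m at depth y = 0.522 m, the central angle is θ = 2 arccos(1 − 2y/D) = 2.584 rad. Then A = (D²/8)(θ − sin θ) = 0.5328 m² and P = Dθ/2 = 1.861 m.
Hydraulic radius R = A/P = 0.5328/1.861 = 0.2863 m.
Manning's equation: Q = (1/n) A R^(2/3) S^(1/2) = (1/0.015) × 0.5328 × 0.2863^(2/3) × 0.0005^(1/2) = 0.345 m³/s.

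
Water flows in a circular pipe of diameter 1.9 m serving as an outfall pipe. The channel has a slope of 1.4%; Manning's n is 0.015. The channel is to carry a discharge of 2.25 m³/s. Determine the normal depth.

y_n = 0.522 m

Manning's equation rearranged: A R^(2/3) = nQ / (1·√S) = 0.015 × 2.25 / (√0.014) = 0.2852.
Try y = 0.435 m: A R^(2/3) = 0.1984 — short.
Try y = 0.574 m: A R^(2/3) = 0.3426 — over.
Try y = 0.522 m: A R^(2/3) = 0.2848 — ≈ 0.2852.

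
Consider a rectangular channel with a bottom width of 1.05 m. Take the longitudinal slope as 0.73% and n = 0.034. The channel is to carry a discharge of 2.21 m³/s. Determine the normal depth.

y_n = 1.56 m

Manning's equation rearranged: A R^(2/3) = nQ / (1·√S) = 0.034 × 2.21 / (√0.0073) = 0.8794.
At y = 1.23 m: A R^(2/3) = 0.6632 — short.
At y = 1.72 m: A R^(2/3) = 0.9841 — over.
At y = 1.56 m: A R^(2/3) = 0.8785 — matches.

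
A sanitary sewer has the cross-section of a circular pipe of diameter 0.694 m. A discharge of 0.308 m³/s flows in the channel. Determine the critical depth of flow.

At critical depth, Q² T / (g A³) = 1, i.e. A³/T = Q²/g = 0.308²/9.81 = 0.00967.
Trying y = 0.433 m: A³/T = 0.02274 — too large.
Trying y = 0.299 m: A³/T = 0.005516 — too small.
Trying y = 0.346 m: A³/T = 0.009642 — ≈ 0.00967.

y_c = 0.346 m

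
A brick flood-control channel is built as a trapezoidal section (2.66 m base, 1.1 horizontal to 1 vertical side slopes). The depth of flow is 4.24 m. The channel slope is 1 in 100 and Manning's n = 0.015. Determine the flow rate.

With bottom width b = 2.66 m and side slope z = 1.1: A = (b + zy)y = (2.66 + 1.1×4.24)×4.24 = 31.05 m²; P = b + 2y√(1+z²) = 2.66 + 2×4.24×1.487 = 15.27 m.
Hydraulic radius R = A/P = 31.05/15.27 = 2.034 m.
Manning's equation: Q = (1/n) A R^(2/3) S^(1/2) = (1/0.015) × 31.05 × 2.034^(2/3) × 0.01^(1/2) = 332 m³/s.

Q = 332 m³/s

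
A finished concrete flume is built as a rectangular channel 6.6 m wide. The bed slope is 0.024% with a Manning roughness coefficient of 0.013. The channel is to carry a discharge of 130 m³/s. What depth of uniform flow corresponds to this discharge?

Manning's equation rearranged: A R^(2/3) = nQ / (1·√S) = 0.013 × 130 / (√0.00024) = 109.1.
Trying y = 10.3 m: A R^(2/3) = 125.2 — too large.
Trying y = 7.6 m: A R^(2/3) = 87.42 — too small.
Trying y = 9.16 m: A R^(2/3) = 109.2 — ≈ 109.1.

y_n = 9.16 m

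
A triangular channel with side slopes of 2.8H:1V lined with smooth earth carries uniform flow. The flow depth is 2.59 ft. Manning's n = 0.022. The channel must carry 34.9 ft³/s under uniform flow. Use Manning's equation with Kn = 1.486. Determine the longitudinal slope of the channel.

For a triangular section with side slope z = 2.8: A = zy² = 2.8×2.59² = 18.78 ft²; P = 2y√(1+z²) = 2×2.59×2.973 = 15.4 ft.
Hydraulic radius R = A/P = 18.78/15.4 = 1.22 ft.
From Manning's equation, S = [nQ / (1.486 A R^(2/3))]² = [0.022 × 34.9 / (1.486 × 18.78 × 1.22^(2/3))]² = 0.000581.

S = 0.000581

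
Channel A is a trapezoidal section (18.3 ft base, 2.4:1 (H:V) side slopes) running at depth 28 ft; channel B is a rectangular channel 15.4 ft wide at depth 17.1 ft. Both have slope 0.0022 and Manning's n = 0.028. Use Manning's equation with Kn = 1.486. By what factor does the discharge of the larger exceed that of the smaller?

17.8

Channel A: With bottom width b = 18.3 ft and side slope z = 2.4: A = (b + zy)y = (18.3 + 2.4×28)×28 = 2394 ft²; P = b + 2y√(1+z²) = 18.3 + 2×28×2.6 = 163.9 ft. Hydraulic radius R = A/P = 2394/163.9 = 14.61 ft. Q_A = (1.486/0.028)·2394·14.61^(2/3)·√0.0022 = 35610 ft³/s.
Channel B: Flow area A = b·y = 15.4 × 17.1 = 263.3 ft². Wetted perimeter P = b + 2y = 15.4 + 2×17.1 = 49.6 ft. Hydraulic radius R = A/P = 263.3/49.6 = 5.309 ft. Q_B = (1.486/0.028)·263.3·5.309^(2/3)·√0.0022 = 1995 ft³/s.
The larger discharge is 35610 ft³/s and the smaller is 1995 ft³/s; the ratio is 17.8.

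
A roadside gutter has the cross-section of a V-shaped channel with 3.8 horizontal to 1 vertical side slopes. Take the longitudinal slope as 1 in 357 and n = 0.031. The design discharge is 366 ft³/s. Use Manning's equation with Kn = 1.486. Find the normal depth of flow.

y_n = 4.69 ft

Manning's equation rearranged: A R^(2/3) = nQ / (1.486·√S) = 0.031 × 366 / (1.486 × √0.002801) = 144.3.
Trying y = 3.66 ft: A R^(2/3) = 74.48 — short.
Trying y = 5.34 ft: A R^(2/3) = 203.9 — over.
Trying y = 4.69 ft: A R^(2/3) = 144.3 — close enough.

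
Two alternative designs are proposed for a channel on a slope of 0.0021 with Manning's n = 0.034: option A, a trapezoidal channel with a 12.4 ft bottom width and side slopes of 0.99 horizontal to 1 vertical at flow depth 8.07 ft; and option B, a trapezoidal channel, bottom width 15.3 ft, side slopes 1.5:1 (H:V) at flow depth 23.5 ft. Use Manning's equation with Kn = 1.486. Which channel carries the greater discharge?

Channel A: With bottom width b = 12.4 ft and side slope z = 0.99: A = (b + zy)y = (12.4 + 0.99×8.07)×8.07 = 164.5 ft²; P = b + 2y√(1+z²) = 12.4 + 2×8.07×1.407 = 35.11 ft. Hydraulic radius R = A/P = 164.5/35.11 = 4.686 ft. Q_A = (1.486/0.034)·164.5·4.686^(2/3)·√0.0021 = 922.9 ft³/s.
Channel B: With bottom width b = 15.3 ft and side slope z = 1.5: A = (b + zy)y = (15.3 + 1.5×23.5)×23.5 = 1188 ft²; P = b + 2y√(1+z²) = 15.3 + 2×23.5×1.803 = 100 ft. Hydraulic radius R = A/P = 1188/100 = 11.88 ft. Q_B = (1.486/0.034)·1188·11.88^(2/3)·√0.0021 = 12380 ft³/s.
Q_A = 922.9 ft³/s vs Q_B = 12380 ft³/s, so channel B carries more.

channel B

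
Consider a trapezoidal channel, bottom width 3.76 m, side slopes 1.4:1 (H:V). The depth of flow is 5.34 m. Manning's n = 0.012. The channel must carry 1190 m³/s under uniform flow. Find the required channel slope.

With bottom width b = 3.76 m and side slope z = 1.4: A = (b + zy)y = (3.76 + 1.4×5.34)×5.34 = 60 m²; P = b + 2y√(1+z²) = 3.76 + 2×5.34×1.72 = 22.13 m.
Hydraulic radius R = A/P = 60/22.13 = 2.711 m.
From Manning's equation, S = [nQ / (1 A R^(2/3))]² = [0.012 × 1190 / (1 × 60 × 2.711^(2/3))]² = 0.015.

S = 0.015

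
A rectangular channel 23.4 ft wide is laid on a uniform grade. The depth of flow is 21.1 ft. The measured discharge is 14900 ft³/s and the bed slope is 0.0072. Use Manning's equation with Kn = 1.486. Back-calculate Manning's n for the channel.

n = 0.016

Flow area A = b·y = 23.4 × 21.1 = 493.7 ft². Wetted perimeter P = b + 2y = 23.4 + 2×21.1 = 65.6 ft.
Hydraulic radius R = A/P = 493.7/65.6 = 7.527 ft.
Rearranging Manning's equation: n = (1.486/Q) A R^(2/3) S^(1/2) = (1.486/14900) × 493.7 × 7.527^(2/3) × √0.0072 = 0.016.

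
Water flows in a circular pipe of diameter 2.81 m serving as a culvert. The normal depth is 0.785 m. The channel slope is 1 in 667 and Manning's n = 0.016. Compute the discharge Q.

For a circular section of diameter D = 2.81 m at depth y = 0.785 m, the central angle is θ = 2 arccos(1 − 2y/D) = 2.228 rad. Then A = (D²/8)(θ − sin θ) = 1.417 m² and P = Dθ/2 = 3.13 m.
Hydraulic radius R = A/P = 1.417/3.13 = 0.4527 m.
Manning's equation: Q = (1/n) A R^(2/3) S^(1/2) = (1/0.016) × 1.417 × 0.4527^(2/3) × 0.001499^(1/2) = 2.02 m³/s.

Q = 2.02 m³/s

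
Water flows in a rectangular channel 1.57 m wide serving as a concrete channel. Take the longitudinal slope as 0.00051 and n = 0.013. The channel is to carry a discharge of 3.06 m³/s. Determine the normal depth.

Manning's equation rearranged: A R^(2/3) = nQ / (1·√S) = 0.013 × 3.06 / (√0.00051) = 1.761.
Try y = 1.19 m: A R^(2/3) = 1.134 — short.
Try y = 1.7 m: A R^(2/3) = 1.763 — ≈ 1.761.

y_n = 1.7 m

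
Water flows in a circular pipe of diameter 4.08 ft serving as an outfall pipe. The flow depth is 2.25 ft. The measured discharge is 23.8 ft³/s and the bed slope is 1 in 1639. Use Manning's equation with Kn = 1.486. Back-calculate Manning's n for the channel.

n = 0.012

For a circular section of diameter D = 4.08 ft at depth y = 2.25 ft, the central angle is θ = 2 arccos(1 − 2y/D) = 3.348 rad. Then A = (D²/8)(θ − sin θ) = 7.392 ft² and P = Dθ/2 = 6.83 ft.
Hydraulic radius R = A/P = 7.392/6.83 = 1.082 ft.
Rearranging Manning's equation: n = (1.486/Q) A R^(2/3) S^(1/2) = (1.486/23.8) × 7.392 × 1.082^(2/3) × √0.0006101 = 0.012.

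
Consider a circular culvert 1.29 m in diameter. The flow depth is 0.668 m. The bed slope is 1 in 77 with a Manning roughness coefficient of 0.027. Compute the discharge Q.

Q = 1.38 m³/s

For a circular section of diameter D = 1.29 m at depth y = 0.668 m, the central angle is θ = 2 arccos(1 − 2y/D) = 3.213 rad. Then A = (D²/8)(θ − sin θ) = 0.6832 m² and P = Dθ/2 = 2.072 m.
Hydraulic radius R = A/P = 0.6832/2.072 = 0.3297 m.
Manning's equation: Q = (1/n) A R^(2/3) S^(1/2) = (1/0.027) × 0.6832 × 0.3297^(2/3) × 0.01299^(1/2) = 1.38 m³/s.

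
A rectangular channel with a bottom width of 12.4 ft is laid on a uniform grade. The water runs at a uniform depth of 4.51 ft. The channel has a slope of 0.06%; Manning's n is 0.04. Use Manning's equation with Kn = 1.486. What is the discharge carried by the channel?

Q = 96.5 ft³/s

Flow area A = b·y = 12.4 × 4.51 = 55.92 ft². Wetted perimeter P = b + 2y = 12.4 + 2×4.51 = 21.42 ft.
Hydraulic radius R = A/P = 55.92/21.42 = 2.611 ft.
Manning's equation: Q = (1.486/n) A R^(2/3) S^(1/2) = (1.486/0.04) × 55.92 × 2.611^(2/3) × 0.0006^(1/2) = 96.5 ft³/s.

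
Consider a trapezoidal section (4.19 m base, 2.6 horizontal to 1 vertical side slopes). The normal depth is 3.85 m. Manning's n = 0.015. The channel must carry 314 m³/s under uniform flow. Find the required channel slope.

With bottom width b = 4.19 m and side slope z = 2.6: A = (b + zy)y = (4.19 + 2.6×3.85)×3.85 = 54.67 m²; P = b + 2y√(1+z²) = 4.19 + 2×3.85×2.786 = 25.64 m.
Hydraulic radius R = A/P = 54.67/25.64 = 2.132 m.
From Manning's equation, S = [nQ / (1 A R^(2/3))]² = [0.015 × 314 / (1 × 54.67 × 2.132^(2/3))]² = 0.0027.

S = 0.0027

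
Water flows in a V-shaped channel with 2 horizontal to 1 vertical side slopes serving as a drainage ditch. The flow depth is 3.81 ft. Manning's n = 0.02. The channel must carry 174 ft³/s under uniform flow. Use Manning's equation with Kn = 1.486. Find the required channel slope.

S = 0.0032

For a triangular section with side slope z = 2: A = zy² = 2×3.81² = 29.03 ft²; P = 2y√(1+z²) = 2×3.81×2.236 = 17.04 ft.
Hydraulic radius R = A/P = 29.03/17.04 = 1.704 ft.
From Manning's equation, S = [nQ / (1.486 A R^(2/3))]² = [0.02 × 174 / (1.486 × 29.03 × 1.704^(2/3))]² = 0.0032.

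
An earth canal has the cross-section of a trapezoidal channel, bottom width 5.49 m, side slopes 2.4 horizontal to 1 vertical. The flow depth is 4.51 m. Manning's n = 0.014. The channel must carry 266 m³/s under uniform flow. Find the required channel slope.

With bottom width b = 5.49 m and side slope z = 2.4: A = (b + zy)y = (5.49 + 2.4×4.51)×4.51 = 73.58 m²; P = b + 2y√(1+z²) = 5.49 + 2×4.51×2.6 = 28.94 m.
Hydraulic radius R = A/P = 73.58/28.94 = 2.542 m.
From Manning's equation, S = [nQ / (1 A R^(2/3))]² = [0.014 × 266 / (1 × 73.58 × 2.542^(2/3))]² = 0.000738.

S = 0.000738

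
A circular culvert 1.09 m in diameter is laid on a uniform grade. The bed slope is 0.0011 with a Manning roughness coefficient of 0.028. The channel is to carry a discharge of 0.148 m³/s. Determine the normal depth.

y_n = 0.423 m

Manning's equation rearranged: A R^(2/3) = nQ / (1·√S) = 0.028 × 0.148 / (√0.0011) = 0.1249.
Try y = 0.3 m: A R^(2/3) = 0.06494 — short.
Try y = 0.423 m: A R^(2/3) = 0.125 — matches.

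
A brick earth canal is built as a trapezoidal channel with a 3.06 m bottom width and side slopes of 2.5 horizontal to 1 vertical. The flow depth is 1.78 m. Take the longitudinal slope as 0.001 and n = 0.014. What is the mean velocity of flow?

V = 2.34 m/s

With bottom width b = 3.06 m and side slope z = 2.5: A = (b + zy)y = (3.06 + 2.5×1.78)×1.78 = 13.37 m²; P = b + 2y√(1+z²) = 3.06 + 2×1.78×2.693 = 12.65 m.
Hydraulic radius R = A/P = 13.37/12.65 = 1.057 m.
From Manning's equation, V = (1/n) R^(2/3) S^(1/2) = (1/0.014) × 1.057^(2/3) × 0.001^(1/2) = 2.34 m/s.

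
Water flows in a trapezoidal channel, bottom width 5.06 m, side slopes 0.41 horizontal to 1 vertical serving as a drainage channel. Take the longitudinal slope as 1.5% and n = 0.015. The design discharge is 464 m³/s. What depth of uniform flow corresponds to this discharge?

y_n = 4.8 m

Manning's equation rearranged: A R^(2/3) = nQ / (1·√S) = 0.015 × 464 / (√0.015) = 56.83.
At y = 5.21 m: A R^(2/3) = 65.27 — too large.
At y = 3.56 m: A R^(2/3) = 34.59 — too small.
At y = 4.8 m: A R^(2/3) = 56.81 — close enough.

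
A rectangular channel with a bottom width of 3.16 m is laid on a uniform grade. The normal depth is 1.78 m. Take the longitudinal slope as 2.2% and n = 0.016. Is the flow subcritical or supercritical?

Flow area A = b·y = 3.16 × 1.78 = 5.625 m². Wetted perimeter P = b + 2y = 3.16 + 2×1.78 = 6.72 m.
Hydraulic radius R = A/P = 5.625/6.72 = 0.837 m.
V = (1/n) R^(2/3) √S = (1/0.016) × 0.837^(2/3) × √0.022 = 8.233 m/s. Hydraulic depth D_h = A/T = 5.625/3.16 = 1.78 m.
Froude number Fr = V/√(g·D_h) = 8.233/√(9.81×1.78) = 1.97, which is greater than 1, so the flow is supercritical.

supercritical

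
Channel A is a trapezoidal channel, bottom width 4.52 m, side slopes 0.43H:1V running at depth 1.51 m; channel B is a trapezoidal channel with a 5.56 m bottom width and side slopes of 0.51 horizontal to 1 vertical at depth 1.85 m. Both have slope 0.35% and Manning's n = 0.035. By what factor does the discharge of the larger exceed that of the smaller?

1.78

Channel A: With bottom width b = 4.52 m and side slope z = 0.43: A = (b + zy)y = (4.52 + 0.43×1.51)×1.51 = 7.806 m²; P = b + 2y√(1+z²) = 4.52 + 2×1.51×1.089 = 7.807 m. Hydraulic radius R = A/P = 7.806/7.807 = 0.9998 m. Q_A = (1/0.035)·7.806·0.9998^(2/3)·√0.0035 = 13.19 m³/s.
Channel B: With bottom width b = 5.56 m and side slope z = 0.51: A = (b + zy)y = (5.56 + 0.51×1.85)×1.85 = 12.03 m²; P = b + 2y√(1+z²) = 5.56 + 2×1.85×1.123 = 9.713 m. Hydraulic radius R = A/P = 12.03/9.713 = 1.239 m. Q_B = (1/0.035)·12.03·1.239^(2/3)·√0.0035 = 23.46 m³/s.
The larger discharge is 23.46 m³/s and the smaller is 13.19 m³/s; the ratio is 1.78.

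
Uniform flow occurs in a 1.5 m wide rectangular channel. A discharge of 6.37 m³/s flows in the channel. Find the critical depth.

For a rectangular channel, critical depth y_c = (q²/g)^(1/3) where q = Q/b = 6.37/1.5 = 4.247 m²/s.
So y_c = (4.247²/9.81)^(1/3) = 1.23 m.

y_c = 1.23 m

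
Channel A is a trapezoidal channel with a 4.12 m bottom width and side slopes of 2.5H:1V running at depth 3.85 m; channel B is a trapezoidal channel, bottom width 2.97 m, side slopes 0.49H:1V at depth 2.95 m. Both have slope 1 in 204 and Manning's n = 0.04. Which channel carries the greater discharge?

Channel A: With bottom width b = 4.12 m and side slope z = 2.5: A = (b + zy)y = (4.12 + 2.5×3.85)×3.85 = 52.92 m²; P = b + 2y√(1+z²) = 4.12 + 2×3.85×2.693 = 24.85 m. Hydraulic radius R = A/P = 52.92/24.85 = 2.129 m. Q_A = (1/0.04)·52.92·2.129^(2/3)·√0.004902 = 153.3 m³/s.
Channel B: With bottom width b = 2.97 m and side slope z = 0.49: A = (b + zy)y = (2.97 + 0.49×2.95)×2.95 = 13.03 m²; P = b + 2y√(1+z²) = 2.97 + 2×2.95×1.114 = 9.54 m. Hydraulic radius R = A/P = 13.03/9.54 = 1.365 m. Q_B = (1/0.04)·13.03·1.365^(2/3)·√0.004902 = 28.06 m³/s.
Q_A = 153.3 m³/s vs Q_B = 28.06 m³/s, so channel A carries more.

channel A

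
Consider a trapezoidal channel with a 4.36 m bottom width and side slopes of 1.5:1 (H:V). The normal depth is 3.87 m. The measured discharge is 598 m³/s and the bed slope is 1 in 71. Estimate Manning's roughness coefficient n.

With bottom width b = 4.36 m and side slope z = 1.5: A = (b + zy)y = (4.36 + 1.5×3.87)×3.87 = 39.34 m²; P = b + 2y√(1+z²) = 4.36 + 2×3.87×1.803 = 18.31 m.
Hydraulic radius R = A/P = 39.34/18.31 = 2.148 m.
Rearranging Manning's equation: n = (1/Q) A R^(2/3) S^(1/2) = (1/598) × 39.34 × 2.148^(2/3) × √0.01408 = 0.013.

n = 0.013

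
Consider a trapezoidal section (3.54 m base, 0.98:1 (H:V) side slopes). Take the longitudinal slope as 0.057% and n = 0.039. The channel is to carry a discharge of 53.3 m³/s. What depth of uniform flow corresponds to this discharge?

y_n = 5.34 m

Manning's equation rearranged: A R^(2/3) = nQ / (1·√S) = 0.039 × 53.3 / (√0.00057) = 87.07.
At y = 6.39 m: A R^(2/3) = 128 — over.
At y = 5.34 m: A R^(2/3) = 87.06 — close enough.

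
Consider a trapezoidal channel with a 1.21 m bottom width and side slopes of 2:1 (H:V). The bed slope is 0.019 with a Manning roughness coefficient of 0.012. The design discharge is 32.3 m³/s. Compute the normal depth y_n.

y_n = 1.12 m

Manning's equation rearranged: A R^(2/3) = nQ / (1·√S) = 0.012 × 32.3 / (√0.019) = 2.812.
Try y = 1.4 m: A R^(2/3) = 4.64 — high.
Try y = 0.951 m: A R^(2/3) = 1.967 — low.
Try y = 1.12 m: A R^(2/3) = 2.814 — matches.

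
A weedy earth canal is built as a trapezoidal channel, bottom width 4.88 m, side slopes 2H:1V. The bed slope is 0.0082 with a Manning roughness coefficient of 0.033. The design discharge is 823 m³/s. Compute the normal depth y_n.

y_n = 6.87 m

Manning's equation rearranged: A R^(2/3) = nQ / (1·√S) = 0.033 × 823 / (√0.0082) = 299.9.
Try y = 8.01 m: A R^(2/3) = 429.8 — over.
Try y = 4.84 m: A R^(2/3) = 135.2 — short.
Try y = 6.87 m: A R^(2/3) = 300.1 — matches.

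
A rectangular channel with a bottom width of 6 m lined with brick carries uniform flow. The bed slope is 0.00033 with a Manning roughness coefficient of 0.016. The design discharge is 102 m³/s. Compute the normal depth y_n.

y_n = 8.76 m

Manning's equation rearranged: A R^(2/3) = nQ / (1·√S) = 0.016 × 102 / (√0.00033) = 89.84.
Trying y = 6.17 m: A R^(2/3) = 59.13 — low.
Trying y = 9.69 m: A R^(2/3) = 101 — high.
Trying y = 8.76 m: A R^(2/3) = 89.84 — close enough.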